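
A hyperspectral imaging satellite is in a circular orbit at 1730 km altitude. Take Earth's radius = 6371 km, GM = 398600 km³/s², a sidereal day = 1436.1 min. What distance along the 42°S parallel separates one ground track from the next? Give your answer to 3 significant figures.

2510 km

Semi-major axis a = 6371 + 1730 = 8101 km. Period T = 2π√(a³/μ) = 2π√(8101³/398600) = 7256.4 s = 120.94 min.
Node shift per orbit = (7256.4/86166) × 360° = 30.32°.
Equatorial spacing = 30.32 × 111.2 km/° = 3371 km.
At 42° latitude, spacing = 3371 × cos(42°) = 2505 km.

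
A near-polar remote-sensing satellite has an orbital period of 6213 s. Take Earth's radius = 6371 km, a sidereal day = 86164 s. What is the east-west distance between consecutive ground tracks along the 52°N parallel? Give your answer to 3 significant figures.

Node shift per orbit = (6213.0/86164) × 360° = 25.96°.
Equatorial spacing = 25.96 × 111.2 km/° = 2886 km.
At 52° latitude, spacing = 2886 × cos(52°) = 1777 km.

1780 km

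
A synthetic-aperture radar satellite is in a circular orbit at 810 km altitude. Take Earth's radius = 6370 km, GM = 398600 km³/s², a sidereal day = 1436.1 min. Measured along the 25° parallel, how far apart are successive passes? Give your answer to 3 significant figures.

2550 km

Semi-major axis a = 6370 + 810 = 7180 km. Period T = 2π√(a³/μ) = 2π√(7180³/398600) = 6054.8 s = 100.91 min.
Node shift per orbit = (6054.8/86166) × 360° = 25.30°.
Equatorial spacing = 25.30 × 111.2 km/° = 2812 km.
At 25° latitude, spacing = 2812 × cos(25°) = 2549 km.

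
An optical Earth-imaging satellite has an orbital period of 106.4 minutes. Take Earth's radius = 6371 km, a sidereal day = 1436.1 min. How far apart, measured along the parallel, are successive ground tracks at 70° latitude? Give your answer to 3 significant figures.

T = 106.4 min = 6384.0 s.
Node shift per orbit = (6384.0/86166) × 360° = 26.67°.
Equatorial spacing = 26.67 × 111.2 km/° = 2966 km.
At 70° latitude, spacing = 2966 × cos(70°) = 1014 km.

1010 km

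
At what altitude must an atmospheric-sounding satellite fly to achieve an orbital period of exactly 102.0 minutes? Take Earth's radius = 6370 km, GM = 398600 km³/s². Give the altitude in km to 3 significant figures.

861 km

T = 102.0 min = 6120.0 s.
From T = 2π√(a³/μ): a = (μ T²/4π²)^(1/3) = (398600 × 6120.0² / 4π²)^(1/3) = 7231 km.
Altitude h = a − R = 7231 − 6370 = 861 km.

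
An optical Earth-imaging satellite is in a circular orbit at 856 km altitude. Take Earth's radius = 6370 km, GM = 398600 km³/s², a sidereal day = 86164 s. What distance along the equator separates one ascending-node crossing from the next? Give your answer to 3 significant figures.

2840 km

Semi-major axis a = 6370 + 856 = 7226 km. Period T = 2π√(a³/μ) = 2π√(7226³/398600) = 6113.1 s = 101.88 min.
During one orbit Earth rotates (6113.1 / 86164) × 360° = 25.54°.
At the equator that is 25.54° × (2π·6370/360) km/° = 25.54 × 111.2 = 2840 km.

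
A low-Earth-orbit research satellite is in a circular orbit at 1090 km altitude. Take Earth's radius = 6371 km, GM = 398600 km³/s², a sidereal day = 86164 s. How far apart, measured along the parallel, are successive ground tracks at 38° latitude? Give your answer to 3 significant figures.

Semi-major axis a = 6371 + 1090 = 7461 km. Period T = 2π√(a³/μ) = 2π√(7461³/398600) = 6413.7 s = 106.89 min.
Node shift per orbit = (6413.7/86164) × 360° = 26.80°.
Equatorial spacing = 26.80 × 111.2 km/° = 2980 km.
At 38° latitude, spacing = 2980 × cos(38°) = 2348 km.

2350 km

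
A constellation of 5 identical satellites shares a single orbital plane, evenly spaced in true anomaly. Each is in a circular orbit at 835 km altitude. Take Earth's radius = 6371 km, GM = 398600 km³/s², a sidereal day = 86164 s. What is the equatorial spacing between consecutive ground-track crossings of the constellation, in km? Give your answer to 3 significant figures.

Semi-major axis a = 6371 + 835 = 7206 km. Period T = 2π√(a³/μ) = 2π√(7206³/398600) = 6087.7 s = 101.46 min.
Single-satellite node shift = (6087.7/86164) × 360° = 25.43°.
With 5 satellites evenly phased, successive equator crossings are 25.43/5 = 5.087° apart.
That is 5.087 × 111.2 = 566 km at the equator.

566 km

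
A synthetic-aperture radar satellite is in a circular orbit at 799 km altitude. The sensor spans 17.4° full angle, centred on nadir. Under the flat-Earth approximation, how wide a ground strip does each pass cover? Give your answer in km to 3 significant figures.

Half-angle = 17.4°/2 = 8.7°.
Swath width ≈ 2h·tan(θ/2) = 2 × 799 × tan(8.7°) = 244.5 km.

245 km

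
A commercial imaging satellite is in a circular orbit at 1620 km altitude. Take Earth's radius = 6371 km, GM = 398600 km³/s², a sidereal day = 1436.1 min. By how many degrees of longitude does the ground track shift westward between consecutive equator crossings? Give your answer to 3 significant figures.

Semi-major axis a = 6371 + 1620 = 7991 km. Period T = 2π√(a³/μ) = 2π√(7991³/398600) = 7109.1 s = 118.48 min.
During one orbit Earth rotates (7109.1 / 86166) × 360° = 29.70°.

29.7°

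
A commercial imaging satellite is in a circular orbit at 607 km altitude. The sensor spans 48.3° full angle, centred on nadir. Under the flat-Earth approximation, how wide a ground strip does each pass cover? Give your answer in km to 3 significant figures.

544 km

Half-angle = 48.3°/2 = 24.15°.
Swath width ≈ 2h·tan(θ/2) = 2 × 607 × tan(24.15°) = 544.3 km.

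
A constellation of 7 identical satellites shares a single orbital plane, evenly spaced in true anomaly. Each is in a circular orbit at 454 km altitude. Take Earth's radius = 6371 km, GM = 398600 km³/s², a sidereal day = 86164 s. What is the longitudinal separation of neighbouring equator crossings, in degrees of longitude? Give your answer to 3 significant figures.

3.35°

Semi-major axis a = 6371 + 454 = 6825 km. Period T = 2π√(a³/μ) = 2π√(6825³/398600) = 5611.3 s = 93.52 min.
Single-satellite node shift = (5611.3/86164) × 360° = 23.44°.
With 7 satellites evenly phased, successive equator crossings are 23.44/7 = 3.349° apart.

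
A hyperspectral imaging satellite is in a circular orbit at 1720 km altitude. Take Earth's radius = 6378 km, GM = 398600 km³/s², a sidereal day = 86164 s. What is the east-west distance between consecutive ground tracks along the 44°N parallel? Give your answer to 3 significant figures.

Semi-major axis a = 6378 + 1720 = 8098 km. Period T = 2π√(a³/μ) = 2π√(8098³/398600) = 7252.3 s = 120.87 min.
Node shift per orbit = (7252.3/86164) × 360° = 30.30°.
Equatorial spacing = 30.30 × 111.3 km/° = 3373 km.
At 44° latitude, spacing = 3373 × cos(44°) = 2426 km.

2430 km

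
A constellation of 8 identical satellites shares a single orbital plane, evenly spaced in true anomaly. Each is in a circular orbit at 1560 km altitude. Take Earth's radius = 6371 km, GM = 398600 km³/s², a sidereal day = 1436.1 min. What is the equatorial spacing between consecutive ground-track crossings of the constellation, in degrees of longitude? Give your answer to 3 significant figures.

Semi-major axis a = 6371 + 1560 = 7931 km. Period T = 2π√(a³/μ) = 2π√(7931³/398600) = 7029.2 s = 117.15 min.
Single-satellite node shift = (7029.2/86166) × 360° = 29.37°.
With 8 satellites evenly phased, successive equator crossings are 29.37/8 = 3.671° apart.

3.67°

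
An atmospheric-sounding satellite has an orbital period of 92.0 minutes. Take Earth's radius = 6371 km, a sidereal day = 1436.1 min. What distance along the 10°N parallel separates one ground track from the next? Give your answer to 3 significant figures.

2530 km

T = 92.0 min = 5520.0 s.
Node shift per orbit = (5520.0/86166) × 360° = 23.06°.
Equatorial spacing = 23.06 × 111.2 km/° = 2564 km.
At 10° latitude, spacing = 2564 × cos(10°) = 2525 km.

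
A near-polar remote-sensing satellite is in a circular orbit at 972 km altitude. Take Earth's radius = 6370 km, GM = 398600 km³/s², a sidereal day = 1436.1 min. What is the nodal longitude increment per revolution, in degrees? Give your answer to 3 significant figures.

26.2°

Semi-major axis a = 6370 + 972 = 7342 km. Period T = 2π√(a³/μ) = 2π√(7342³/398600) = 6260.8 s = 104.35 min.
During one orbit Earth rotates (6260.8 / 86166) × 360° = 26.16°.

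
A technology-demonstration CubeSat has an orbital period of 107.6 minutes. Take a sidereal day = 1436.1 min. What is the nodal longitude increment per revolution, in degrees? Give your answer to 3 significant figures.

27.0°

T = 107.6 min = 6456.0 s.
During one orbit Earth rotates (6456.0 / 86166) × 360° = 26.97°.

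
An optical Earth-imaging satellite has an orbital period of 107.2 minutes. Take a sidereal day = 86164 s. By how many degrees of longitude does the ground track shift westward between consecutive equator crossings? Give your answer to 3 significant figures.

T = 107.2 min = 6432.0 s.
During one orbit Earth rotates (6432.0 / 86164) × 360° = 26.87°.

26.9°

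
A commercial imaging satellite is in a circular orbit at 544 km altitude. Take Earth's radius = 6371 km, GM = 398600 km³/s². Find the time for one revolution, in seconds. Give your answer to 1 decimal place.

5722.7 seconds

Semi-major axis a = 6371 + 544 = 6915 km. Period T = 2π√(a³/μ) = 2π√(6915³/398600) = 5722.7 s = 95.38 min.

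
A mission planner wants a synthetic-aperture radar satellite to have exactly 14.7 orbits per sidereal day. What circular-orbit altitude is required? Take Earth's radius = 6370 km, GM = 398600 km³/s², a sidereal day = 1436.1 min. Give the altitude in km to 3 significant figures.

656 km

Required period T = 86166 / 14.7 = 5861.6 s.
From T = 2π√(a³/μ): a = (μ T²/4π²)^(1/3) = (398600 × 5861.6² / 4π²)^(1/3) = 7026 km.
Altitude h = a − R = 7026 − 6370 = 656 km.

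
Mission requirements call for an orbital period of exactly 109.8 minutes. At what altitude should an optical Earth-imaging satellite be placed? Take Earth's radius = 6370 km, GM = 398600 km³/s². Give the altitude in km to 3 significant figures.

T = 109.8 min = 6588.0 s.
From T = 2π√(a³/μ): a = (μ T²/4π²)^(1/3) = (398600 × 6588.0² / 4π²)^(1/3) = 7596 km.
Altitude h = a − R = 7596 − 6370 = 1226 km.

1230 km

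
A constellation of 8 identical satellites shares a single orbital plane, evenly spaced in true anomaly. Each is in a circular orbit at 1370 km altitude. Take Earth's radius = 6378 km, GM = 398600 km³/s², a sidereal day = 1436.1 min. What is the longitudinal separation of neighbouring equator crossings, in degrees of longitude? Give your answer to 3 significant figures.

Semi-major axis a = 6378 + 1370 = 7748 km. Period T = 2π√(a³/μ) = 2π√(7748³/398600) = 6787.3 s = 113.12 min.
Single-satellite node shift = (6787.3/86166) × 360° = 28.36°.
With 8 satellites evenly phased, successive equator crossings are 28.36/8 = 3.545° apart.

3.54°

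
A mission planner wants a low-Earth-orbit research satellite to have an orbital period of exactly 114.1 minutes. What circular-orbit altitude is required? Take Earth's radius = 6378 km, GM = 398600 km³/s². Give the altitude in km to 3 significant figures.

T = 114.1 min = 6846.0 s.
From T = 2π√(a³/μ): a = (μ T²/4π²)^(1/3) = (398600 × 6846.0² / 4π²)^(1/3) = 7793 km.
Altitude h = a − R = 7793 − 6378 = 1415 km.

1410 km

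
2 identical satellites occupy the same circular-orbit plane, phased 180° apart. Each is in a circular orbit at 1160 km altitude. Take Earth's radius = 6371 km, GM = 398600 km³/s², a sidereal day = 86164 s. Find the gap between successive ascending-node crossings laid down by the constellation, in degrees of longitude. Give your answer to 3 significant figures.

13.6°

Semi-major axis a = 6371 + 1160 = 7531 km. Period T = 2π√(a³/μ) = 2π√(7531³/398600) = 6504.1 s = 108.40 min.
Single-satellite node shift = (6504.1/86164) × 360° = 27.17°.
With 2 satellites evenly phased, successive equator crossings are 27.17/2 = 13.587° apart.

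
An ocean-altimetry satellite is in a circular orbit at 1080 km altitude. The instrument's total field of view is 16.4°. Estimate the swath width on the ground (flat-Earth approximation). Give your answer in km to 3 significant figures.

311 km

Half-angle = 16.4°/2 = 8.2°.
Swath width ≈ 2h·tan(θ/2) = 2 × 1080 × tan(8.2°) = 311.3 km.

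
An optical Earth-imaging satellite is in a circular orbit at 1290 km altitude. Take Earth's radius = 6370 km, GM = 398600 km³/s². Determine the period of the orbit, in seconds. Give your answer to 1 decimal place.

Semi-major axis a = 6370 + 1290 = 7660 km. Period T = 2π√(a³/μ) = 2π√(7660³/398600) = 6672.0 s = 111.20 min.

6672.0 seconds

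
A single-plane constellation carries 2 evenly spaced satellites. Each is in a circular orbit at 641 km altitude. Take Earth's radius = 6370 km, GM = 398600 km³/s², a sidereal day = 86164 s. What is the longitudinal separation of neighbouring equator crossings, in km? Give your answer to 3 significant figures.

1360 km

Semi-major axis a = 6370 + 641 = 7011 km. Period T = 2π√(a³/μ) = 2π√(7011³/398600) = 5842.3 s = 97.37 min.
Single-satellite node shift = (5842.3/86164) × 360° = 24.41°.
With 2 satellites evenly phased, successive equator crossings are 24.41/2 = 12.205° apart.
That is 12.205 × 111.2 = 1357 km at the equator.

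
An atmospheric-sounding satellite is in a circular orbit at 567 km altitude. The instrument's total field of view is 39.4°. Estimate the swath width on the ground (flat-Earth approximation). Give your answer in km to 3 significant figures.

Half-angle = 39.4°/2 = 19.7°.
Swath width ≈ 2h·tan(θ/2) = 2 × 567 × tan(19.7°) = 406.0 km.

406 km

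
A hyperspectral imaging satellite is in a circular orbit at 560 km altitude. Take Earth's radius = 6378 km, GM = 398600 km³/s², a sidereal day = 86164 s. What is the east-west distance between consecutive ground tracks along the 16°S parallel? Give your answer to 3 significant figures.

2570 km

Semi-major axis a = 6378 + 560 = 6938 km. Period T = 2π√(a³/μ) = 2π√(6938³/398600) = 5751.3 s = 95.85 min.
Node shift per orbit = (5751.3/86164) × 360° = 24.03°.
Equatorial spacing = 24.03 × 111.3 km/° = 2675 km.
At 16° latitude, spacing = 2675 × cos(16°) = 2571 km.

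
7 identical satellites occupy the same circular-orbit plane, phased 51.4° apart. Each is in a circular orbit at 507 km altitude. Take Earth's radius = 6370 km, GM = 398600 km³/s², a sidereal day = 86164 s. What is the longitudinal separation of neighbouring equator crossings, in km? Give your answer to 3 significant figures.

Semi-major axis a = 6370 + 507 = 6877 km. Period T = 2π√(a³/μ) = 2π√(6877³/398600) = 5675.6 s = 94.59 min.
Single-satellite node shift = (5675.6/86164) × 360° = 23.71°.
With 7 satellites evenly phased, successive equator crossings are 23.71/7 = 3.388° apart.
That is 3.388 × 111.2 = 377 km at the equator.

377 km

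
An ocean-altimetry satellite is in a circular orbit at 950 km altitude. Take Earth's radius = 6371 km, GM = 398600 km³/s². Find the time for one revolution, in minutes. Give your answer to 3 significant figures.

104 min

Semi-major axis a = 6371 + 950 = 7321 km. Period T = 2π√(a³/μ) = 2π√(7321³/398600) = 6234.0 s = 103.90 min.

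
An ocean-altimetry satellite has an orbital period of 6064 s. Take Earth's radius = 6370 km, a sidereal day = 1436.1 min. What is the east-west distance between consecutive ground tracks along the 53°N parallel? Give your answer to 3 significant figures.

Node shift per orbit = (6064.0/86166) × 360° = 25.34°.
Equatorial spacing = 25.34 × 111.2 km/° = 2817 km.
At 53° latitude, spacing = 2817 × cos(53°) = 1695 km.

1700 km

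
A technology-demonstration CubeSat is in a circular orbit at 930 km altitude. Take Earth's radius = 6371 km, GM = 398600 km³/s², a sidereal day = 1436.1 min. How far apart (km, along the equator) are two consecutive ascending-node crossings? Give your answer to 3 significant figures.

Semi-major axis a = 6371 + 930 = 7301 km. Period T = 2π√(a³/μ) = 2π√(7301³/398600) = 6208.5 s = 103.47 min.
During one orbit Earth rotates (6208.5 / 86166) × 360° = 25.94°.
At the equator that is 25.94° × (2π·6371/360) km/° = 25.94 × 111.2 = 2884 km.

2880 km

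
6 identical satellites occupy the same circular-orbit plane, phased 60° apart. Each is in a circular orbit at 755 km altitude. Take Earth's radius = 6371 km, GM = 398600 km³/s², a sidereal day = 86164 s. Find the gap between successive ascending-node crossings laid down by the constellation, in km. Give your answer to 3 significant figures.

464 km

Semi-major axis a = 6371 + 755 = 7126 km. Period T = 2π√(a³/μ) = 2π√(7126³/398600) = 5986.6 s = 99.78 min.
Single-satellite node shift = (5986.6/86164) × 360° = 25.01°.
With 6 satellites evenly phased, successive equator crossings are 25.01/6 = 4.169° apart.
That is 4.169 × 111.2 = 464 km at the equator.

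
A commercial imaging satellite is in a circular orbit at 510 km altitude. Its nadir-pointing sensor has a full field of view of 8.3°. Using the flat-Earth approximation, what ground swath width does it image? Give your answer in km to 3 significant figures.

Half-angle = 8.3°/2 = 4.15°.
Swath width ≈ 2h·tan(θ/2) = 2 × 510 × tan(4.15°) = 74.0 km.

74.0 km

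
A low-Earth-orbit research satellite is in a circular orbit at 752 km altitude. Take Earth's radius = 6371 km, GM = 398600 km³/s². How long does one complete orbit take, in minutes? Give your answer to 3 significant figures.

Semi-major axis a = 6371 + 752 = 7123 km. Period T = 2π√(a³/μ) = 2π√(7123³/398600) = 5982.8 s = 99.71 min.

99.7 min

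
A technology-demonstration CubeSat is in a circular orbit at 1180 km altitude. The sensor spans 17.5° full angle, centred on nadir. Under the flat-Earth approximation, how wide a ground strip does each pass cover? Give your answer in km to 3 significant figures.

Half-angle = 17.5°/2 = 8.75°.
Swath width ≈ 2h·tan(θ/2) = 2 × 1180 × tan(8.75°) = 363.2 km.

363 km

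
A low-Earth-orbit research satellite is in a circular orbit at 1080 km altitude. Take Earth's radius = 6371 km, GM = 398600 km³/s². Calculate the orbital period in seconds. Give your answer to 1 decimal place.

Semi-major axis a = 6371 + 1080 = 7451 km. Period T = 2π√(a³/μ) = 2π√(7451³/398600) = 6400.8 s = 106.68 min.

6400.8 seconds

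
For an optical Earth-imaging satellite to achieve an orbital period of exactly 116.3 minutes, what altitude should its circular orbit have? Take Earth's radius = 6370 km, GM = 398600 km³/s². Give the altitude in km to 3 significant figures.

T = 116.3 min = 6978.0 s.
From T = 2π√(a³/μ): a = (μ T²/4π²)^(1/3) = (398600 × 6978.0² / 4π²)^(1/3) = 7892 km.
Altitude h = a − R = 7892 − 6370 = 1522 km.

1520 km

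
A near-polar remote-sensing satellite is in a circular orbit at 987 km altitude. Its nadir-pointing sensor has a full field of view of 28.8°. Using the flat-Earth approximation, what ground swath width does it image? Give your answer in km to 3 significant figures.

507 km

Half-angle = 28.8°/2 = 14.4°.
Swath width ≈ 2h·tan(θ/2) = 2 × 987 × tan(14.4°) = 506.8 km.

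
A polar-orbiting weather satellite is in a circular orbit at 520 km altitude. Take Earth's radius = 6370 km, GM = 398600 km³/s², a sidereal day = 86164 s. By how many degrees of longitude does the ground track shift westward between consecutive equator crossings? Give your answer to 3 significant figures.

Semi-major axis a = 6370 + 520 = 6890 km. Period T = 2π√(a³/μ) = 2π√(6890³/398600) = 5691.7 s = 94.86 min.
During one orbit Earth rotates (5691.7 / 86164) × 360° = 23.78°.

23.8°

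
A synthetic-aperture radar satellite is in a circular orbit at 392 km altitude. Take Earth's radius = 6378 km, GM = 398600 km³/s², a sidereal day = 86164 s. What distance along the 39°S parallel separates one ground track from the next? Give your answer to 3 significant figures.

2000 km

Semi-major axis a = 6378 + 392 = 6770 km. Period T = 2π√(a³/μ) = 2π√(6770³/398600) = 5543.6 s = 92.39 min.
Node shift per orbit = (5543.6/86164) × 360° = 23.16°.
Equatorial spacing = 23.16 × 111.3 km/° = 2578 km.
At 39° latitude, spacing = 2578 × cos(39°) = 2004 km.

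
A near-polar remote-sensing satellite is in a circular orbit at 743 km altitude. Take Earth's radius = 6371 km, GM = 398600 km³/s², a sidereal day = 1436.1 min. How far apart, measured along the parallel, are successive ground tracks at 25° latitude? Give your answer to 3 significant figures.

2510 km

Semi-major axis a = 6371 + 743 = 7114 km. Period T = 2π√(a³/μ) = 2π√(7114³/398600) = 5971.5 s = 99.52 min.
Node shift per orbit = (5971.5/86166) × 360° = 24.95°.
Equatorial spacing = 24.95 × 111.2 km/° = 2774 km.
At 25° latitude, spacing = 2774 × cos(25°) = 2514 km.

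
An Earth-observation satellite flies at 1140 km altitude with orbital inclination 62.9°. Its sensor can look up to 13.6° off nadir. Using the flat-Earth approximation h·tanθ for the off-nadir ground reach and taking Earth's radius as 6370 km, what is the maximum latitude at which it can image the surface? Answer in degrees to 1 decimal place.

65.4°

For a prograde orbit the ground track reaches latitude ±i = ±62.9°.
Sensor half-swath on the ground ≈ 1140·tan(13.6°) = 276 km = 2.48° of latitude.
Maximum observable latitude ≈ 62.9 + 2.48 = 65.4°.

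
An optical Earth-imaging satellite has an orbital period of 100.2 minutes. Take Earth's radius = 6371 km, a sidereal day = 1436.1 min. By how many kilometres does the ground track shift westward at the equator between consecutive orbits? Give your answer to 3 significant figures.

T = 100.2 min = 6012.0 s.
During one orbit Earth rotates (6012.0 / 86166) × 360° = 25.12°.
At the equator that is 25.12° × (2π·6371/360) km/° = 25.12 × 111.2 = 2793 km.

2790 km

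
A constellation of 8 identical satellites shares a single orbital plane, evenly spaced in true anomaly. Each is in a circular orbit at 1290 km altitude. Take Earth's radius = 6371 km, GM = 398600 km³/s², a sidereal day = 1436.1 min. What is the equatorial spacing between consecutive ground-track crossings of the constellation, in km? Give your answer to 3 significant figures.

388 km

Semi-major axis a = 6371 + 1290 = 7661 km. Period T = 2π√(a³/μ) = 2π√(7661³/398600) = 6673.3 s = 111.22 min.
Single-satellite node shift = (6673.3/86166) × 360° = 27.88°.
With 8 satellites evenly phased, successive equator crossings are 27.88/8 = 3.485° apart.
That is 3.485 × 111.2 = 388 km at the equator.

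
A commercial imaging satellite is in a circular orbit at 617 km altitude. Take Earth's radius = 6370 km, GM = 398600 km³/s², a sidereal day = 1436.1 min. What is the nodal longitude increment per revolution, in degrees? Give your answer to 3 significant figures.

Semi-major axis a = 6370 + 617 = 6987 km. Period T = 2π√(a³/μ) = 2π√(6987³/398600) = 5812.3 s = 96.87 min.
During one orbit Earth rotates (5812.3 / 86166) × 360° = 24.28°.

24.3°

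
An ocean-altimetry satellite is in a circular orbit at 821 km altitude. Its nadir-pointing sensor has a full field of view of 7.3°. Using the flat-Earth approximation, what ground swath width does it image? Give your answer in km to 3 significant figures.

105 km

Half-angle = 7.3°/2 = 3.65°.
Swath width ≈ 2h·tan(θ/2) = 2 × 821 × tan(3.65°) = 104.7 km.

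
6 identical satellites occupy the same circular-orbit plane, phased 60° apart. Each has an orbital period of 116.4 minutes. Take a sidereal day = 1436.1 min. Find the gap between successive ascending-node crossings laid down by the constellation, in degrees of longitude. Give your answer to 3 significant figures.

T = 116.4 min = 6984.0 s.
Single-satellite node shift = (6984.0/86166) × 360° = 29.18°.
With 6 satellites evenly phased, successive equator crossings are 29.18/6 = 4.863° apart.

4.86°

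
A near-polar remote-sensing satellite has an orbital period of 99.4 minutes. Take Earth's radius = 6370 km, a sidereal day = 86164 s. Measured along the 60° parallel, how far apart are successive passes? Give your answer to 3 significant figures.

1390 km

T = 99.4 min = 5964.0 s.
Node shift per orbit = (5964.0/86164) × 360° = 24.92°.
Equatorial spacing = 24.92 × 111.2 km/° = 2770 km.
At 60° latitude, spacing = 2770 × cos(60°) = 1385 km.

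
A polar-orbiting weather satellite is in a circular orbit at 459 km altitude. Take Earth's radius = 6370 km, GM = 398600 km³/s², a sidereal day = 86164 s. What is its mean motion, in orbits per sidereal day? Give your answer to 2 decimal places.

Semi-major axis a = 6370 + 459 = 6829 km. Period T = 2π√(a³/μ) = 2π√(6829³/398600) = 5616.3 s = 93.60 min.
Orbits per sidereal day = 86164 / 5616.3 = 15.342.

15.34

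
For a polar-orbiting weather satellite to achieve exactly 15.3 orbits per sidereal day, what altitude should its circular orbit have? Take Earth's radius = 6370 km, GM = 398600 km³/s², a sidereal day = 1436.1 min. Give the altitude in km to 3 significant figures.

Required period T = 86166 / 15.3 = 5631.8 s.
From T = 2π√(a³/μ): a = (μ T²/4π²)^(1/3) = (398600 × 5631.8² / 4π²)^(1/3) = 6842 km.
Altitude h = a − R = 6842 − 6370 = 472 km.

472 km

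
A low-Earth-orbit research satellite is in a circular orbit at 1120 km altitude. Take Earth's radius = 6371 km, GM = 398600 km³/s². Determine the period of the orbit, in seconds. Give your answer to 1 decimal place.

6452.4 seconds

Semi-major axis a = 6371 + 1120 = 7491 km. Period T = 2π√(a³/μ) = 2π√(7491³/398600) = 6452.4 s = 107.54 min.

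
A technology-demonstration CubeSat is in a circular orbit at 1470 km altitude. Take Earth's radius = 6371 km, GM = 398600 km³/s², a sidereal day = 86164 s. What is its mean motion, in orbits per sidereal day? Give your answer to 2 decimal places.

Semi-major axis a = 6371 + 1470 = 7841 km. Period T = 2π√(a³/μ) = 2π√(7841³/398600) = 6909.8 s = 115.16 min.
Orbits per sidereal day = 86164 / 6909.8 = 12.470.

12.47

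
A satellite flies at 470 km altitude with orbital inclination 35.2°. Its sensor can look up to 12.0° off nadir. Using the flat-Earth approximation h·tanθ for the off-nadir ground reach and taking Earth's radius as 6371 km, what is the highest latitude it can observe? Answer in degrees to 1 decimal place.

36.1°

For a prograde orbit the ground track reaches latitude ±i = ±35.2°.
Sensor half-swath on the ground ≈ 470·tan(12.0°) = 100 km = 0.90° of latitude.
Maximum observable latitude ≈ 35.2 + 0.90 = 36.1°.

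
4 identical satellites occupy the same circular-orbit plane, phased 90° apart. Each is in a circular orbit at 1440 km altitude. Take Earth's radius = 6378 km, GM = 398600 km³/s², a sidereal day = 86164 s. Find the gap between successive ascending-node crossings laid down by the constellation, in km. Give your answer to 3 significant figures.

Semi-major axis a = 6378 + 1440 = 7818 km. Period T = 2π√(a³/μ) = 2π√(7818³/398600) = 6879.5 s = 114.66 min.
Single-satellite node shift = (6879.5/86164) × 360° = 28.74°.
With 4 satellites evenly phased, successive equator crossings are 28.74/4 = 7.186° apart.
That is 7.186 × 111.3 = 800 km at the equator.

800 km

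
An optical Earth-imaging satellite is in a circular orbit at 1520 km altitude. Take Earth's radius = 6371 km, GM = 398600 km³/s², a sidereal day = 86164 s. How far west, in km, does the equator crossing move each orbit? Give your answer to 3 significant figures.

3240 km

Semi-major axis a = 6371 + 1520 = 7891 km. Period T = 2π√(a³/μ) = 2π√(7891³/398600) = 6976.0 s = 116.27 min.
During one orbit Earth rotates (6976.0 / 86164) × 360° = 29.15°.
At the equator that is 29.15° × (2π·6371/360) km/° = 29.15 × 111.2 = 3241 km.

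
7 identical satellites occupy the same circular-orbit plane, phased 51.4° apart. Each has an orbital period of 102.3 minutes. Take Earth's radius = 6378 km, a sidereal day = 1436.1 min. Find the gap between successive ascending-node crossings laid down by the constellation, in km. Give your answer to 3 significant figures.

408 km

T = 102.3 min = 6138.0 s.
Single-satellite node shift = (6138.0/86166) × 360° = 25.64°.
With 7 satellites evenly phased, successive equator crossings are 25.64/7 = 3.663° apart.
That is 3.663 × 111.3 = 408 km at the equator.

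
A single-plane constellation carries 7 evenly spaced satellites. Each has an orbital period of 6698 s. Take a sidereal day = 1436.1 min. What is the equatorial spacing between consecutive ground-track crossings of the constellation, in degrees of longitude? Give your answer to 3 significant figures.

4.00°

Single-satellite node shift = (6698.0/86166) × 360° = 27.98°.
With 7 satellites evenly phased, successive equator crossings are 27.98/7 = 3.998° apart.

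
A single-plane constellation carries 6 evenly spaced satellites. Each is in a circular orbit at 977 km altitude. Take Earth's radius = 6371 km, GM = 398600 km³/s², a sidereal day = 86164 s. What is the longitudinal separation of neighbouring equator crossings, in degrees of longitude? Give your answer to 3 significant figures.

4.37°

Semi-major axis a = 6371 + 977 = 7348 km. Period T = 2π√(a³/μ) = 2π√(7348³/398600) = 6268.5 s = 104.48 min.
Single-satellite node shift = (6268.5/86164) × 360° = 26.19°.
With 6 satellites evenly phased, successive equator crossings are 26.19/6 = 4.365° apart.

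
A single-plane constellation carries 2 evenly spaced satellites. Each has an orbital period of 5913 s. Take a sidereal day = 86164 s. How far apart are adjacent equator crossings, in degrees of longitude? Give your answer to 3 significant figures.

12.4°

Single-satellite node shift = (5913.0/86164) × 360° = 24.70°.
With 2 satellites evenly phased, successive equator crossings are 24.70/2 = 12.352° apart.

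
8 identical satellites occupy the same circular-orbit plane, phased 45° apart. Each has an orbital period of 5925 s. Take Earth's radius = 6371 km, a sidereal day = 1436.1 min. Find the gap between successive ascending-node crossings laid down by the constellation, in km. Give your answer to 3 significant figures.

344 km

Single-satellite node shift = (5925.0/86166) × 360° = 24.75°.
With 8 satellites evenly phased, successive equator crossings are 24.75/8 = 3.094° apart.
That is 3.094 × 111.2 = 344 km at the equator.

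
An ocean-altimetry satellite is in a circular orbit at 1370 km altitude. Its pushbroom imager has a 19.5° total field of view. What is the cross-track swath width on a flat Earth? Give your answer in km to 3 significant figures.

471 km

Half-angle = 19.5°/2 = 9.75°.
Swath width ≈ 2h·tan(θ/2) = 2 × 1370 × tan(9.75°) = 470.8 km.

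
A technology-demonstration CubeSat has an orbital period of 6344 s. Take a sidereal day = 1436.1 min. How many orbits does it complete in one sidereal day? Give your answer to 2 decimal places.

13.58

Orbits per sidereal day = 86166 / 6344.0 = 13.582.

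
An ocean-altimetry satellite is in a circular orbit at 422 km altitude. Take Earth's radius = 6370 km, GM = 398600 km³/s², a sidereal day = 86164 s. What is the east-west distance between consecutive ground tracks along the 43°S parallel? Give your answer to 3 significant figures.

Semi-major axis a = 6370 + 422 = 6792 km. Period T = 2π√(a³/μ) = 2π√(6792³/398600) = 5570.7 s = 92.84 min.
Node shift per orbit = (5570.7/86164) × 360° = 23.27°.
Equatorial spacing = 23.27 × 111.2 km/° = 2588 km.
At 43° latitude, spacing = 2588 × cos(43°) = 1892 km.

1890 km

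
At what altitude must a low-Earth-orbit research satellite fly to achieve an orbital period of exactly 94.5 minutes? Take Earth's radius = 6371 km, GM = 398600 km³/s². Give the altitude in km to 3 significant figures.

501 km

T = 94.5 min = 5670.0 s.
From T = 2π√(a³/μ): a = (μ T²/4π²)^(1/3) = (398600 × 5670.0² / 4π²)^(1/3) = 6872 km.
Altitude h = a − R = 6872 − 6371 = 501 km.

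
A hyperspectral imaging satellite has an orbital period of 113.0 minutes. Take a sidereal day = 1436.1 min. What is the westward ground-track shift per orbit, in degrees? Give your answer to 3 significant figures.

T = 113.0 min = 6780.0 s.
During one orbit Earth rotates (6780.0 / 86166) × 360° = 28.33°.

28.3°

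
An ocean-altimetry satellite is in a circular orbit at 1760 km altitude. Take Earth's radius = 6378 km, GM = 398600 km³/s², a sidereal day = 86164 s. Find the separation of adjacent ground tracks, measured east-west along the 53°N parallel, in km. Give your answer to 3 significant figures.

Semi-major axis a = 6378 + 1760 = 8138 km. Period T = 2π√(a³/μ) = 2π√(8138³/398600) = 7306.1 s = 121.77 min.
Node shift per orbit = (7306.1/86164) × 360° = 30.53°.
Equatorial spacing = 30.53 × 111.3 km/° = 3398 km.
At 53° latitude, spacing = 3398 × cos(53°) = 2045 km.

2040 km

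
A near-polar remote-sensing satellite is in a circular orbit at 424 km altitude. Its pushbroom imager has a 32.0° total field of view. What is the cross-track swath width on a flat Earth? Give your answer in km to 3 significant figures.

Half-angle = 32.0°/2 = 16°.
Swath width ≈ 2h·tan(θ/2) = 2 × 424 × tan(16°) = 243.2 km.

243 km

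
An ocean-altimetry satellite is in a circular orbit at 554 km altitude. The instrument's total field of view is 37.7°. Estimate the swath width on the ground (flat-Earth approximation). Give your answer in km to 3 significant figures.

Half-angle = 37.7°/2 = 18.85°.
Swath width ≈ 2h·tan(θ/2) = 2 × 554 × tan(18.85°) = 378.3 km.

378 km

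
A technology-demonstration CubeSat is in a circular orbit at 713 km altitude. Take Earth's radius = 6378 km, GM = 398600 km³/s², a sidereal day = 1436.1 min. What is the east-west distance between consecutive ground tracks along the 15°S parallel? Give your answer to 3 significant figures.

2670 km

Semi-major axis a = 6378 + 713 = 7091 km. Period T = 2π√(a³/μ) = 2π√(7091³/398600) = 5942.5 s = 99.04 min.
Node shift per orbit = (5942.5/86166) × 360° = 24.83°.
Equatorial spacing = 24.83 × 111.3 km/° = 2764 km.
At 15° latitude, spacing = 2764 × cos(15°) = 2670 km.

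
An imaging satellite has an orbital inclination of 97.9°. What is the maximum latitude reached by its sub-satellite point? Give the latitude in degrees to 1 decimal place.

Retrograde orbit: the ground track reaches ±(180° − i) = ±(180 − 97.9) = ±82.1°.

82.1°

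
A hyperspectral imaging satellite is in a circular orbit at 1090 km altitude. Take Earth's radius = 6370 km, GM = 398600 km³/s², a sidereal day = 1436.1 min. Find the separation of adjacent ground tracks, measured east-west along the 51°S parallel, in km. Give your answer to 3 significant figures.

1870 km

Semi-major axis a = 6370 + 1090 = 7460 km. Period T = 2π√(a³/μ) = 2π√(7460³/398600) = 6412.4 s = 106.87 min.
Node shift per orbit = (6412.4/86166) × 360° = 26.79°.
Equatorial spacing = 26.79 × 111.2 km/° = 2979 km.
At 51° latitude, spacing = 2979 × cos(51°) = 1874 km.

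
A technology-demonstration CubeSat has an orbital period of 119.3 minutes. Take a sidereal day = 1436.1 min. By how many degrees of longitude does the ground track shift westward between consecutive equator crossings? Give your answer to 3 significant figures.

29.9°

T = 119.3 min = 7158.0 s.
During one orbit Earth rotates (7158.0 / 86166) × 360° = 29.91°.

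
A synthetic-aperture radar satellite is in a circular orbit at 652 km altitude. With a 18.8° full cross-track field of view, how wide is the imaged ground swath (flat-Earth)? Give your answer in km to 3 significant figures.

Half-angle = 18.8°/2 = 9.4°.
Swath width ≈ 2h·tan(θ/2) = 2 × 652 × tan(9.4°) = 215.9 km.

216 km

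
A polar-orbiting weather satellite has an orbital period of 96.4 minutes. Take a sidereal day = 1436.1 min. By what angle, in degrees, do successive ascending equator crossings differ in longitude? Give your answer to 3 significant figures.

24.2°

T = 96.4 min = 5784.0 s.
During one orbit Earth rotates (5784.0 / 86166) × 360° = 24.17°.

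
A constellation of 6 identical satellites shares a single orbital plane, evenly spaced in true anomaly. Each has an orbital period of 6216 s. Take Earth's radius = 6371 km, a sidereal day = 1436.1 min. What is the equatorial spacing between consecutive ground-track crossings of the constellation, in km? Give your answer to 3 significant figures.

Single-satellite node shift = (6216.0/86166) × 360° = 25.97°.
With 6 satellites evenly phased, successive equator crossings are 25.97/6 = 4.328° apart.
That is 4.328 × 111.2 = 481 km at the equator.

481 km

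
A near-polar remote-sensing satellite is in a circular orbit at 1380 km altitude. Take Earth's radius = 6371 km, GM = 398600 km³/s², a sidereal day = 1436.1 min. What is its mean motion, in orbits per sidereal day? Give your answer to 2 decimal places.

Semi-major axis a = 6371 + 1380 = 7751 km. Period T = 2π√(a³/μ) = 2π√(7751³/398600) = 6791.2 s = 113.19 min.
Orbits per sidereal day = 86166 / 6791.2 = 12.688.

12.69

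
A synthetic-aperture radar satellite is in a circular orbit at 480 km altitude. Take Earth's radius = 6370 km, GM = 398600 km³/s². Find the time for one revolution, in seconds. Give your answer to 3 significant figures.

Semi-major axis a = 6370 + 480 = 6850 km. Period T = 2π√(a³/μ) = 2π√(6850³/398600) = 5642.2 s = 94.04 min.

5640 seconds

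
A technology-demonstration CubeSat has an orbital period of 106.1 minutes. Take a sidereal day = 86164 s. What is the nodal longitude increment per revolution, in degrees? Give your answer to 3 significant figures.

T = 106.1 min = 6366.0 s.
During one orbit Earth rotates (6366.0 / 86164) × 360° = 26.60°.

26.6°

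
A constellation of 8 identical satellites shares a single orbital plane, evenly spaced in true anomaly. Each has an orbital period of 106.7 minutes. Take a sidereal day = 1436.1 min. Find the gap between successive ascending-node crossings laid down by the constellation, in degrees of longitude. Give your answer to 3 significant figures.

T = 106.7 min = 6402.0 s.
Single-satellite node shift = (6402.0/86166) × 360° = 26.75°.
With 8 satellites evenly phased, successive equator crossings are 26.75/8 = 3.343° apart.

3.34°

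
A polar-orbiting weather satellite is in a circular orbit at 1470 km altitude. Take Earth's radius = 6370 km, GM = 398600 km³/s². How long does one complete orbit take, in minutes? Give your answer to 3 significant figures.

Semi-major axis a = 6370 + 1470 = 7840 km. Period T = 2π√(a³/μ) = 2π√(7840³/398600) = 6908.5 s = 115.14 min.

115 min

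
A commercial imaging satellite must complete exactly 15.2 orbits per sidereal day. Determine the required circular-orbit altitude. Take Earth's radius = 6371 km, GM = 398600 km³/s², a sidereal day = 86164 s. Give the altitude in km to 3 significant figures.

Required period T = 86164 / 15.2 = 5668.7 s.
From T = 2π√(a³/μ): a = (μ T²/4π²)^(1/3) = (398600 × 5668.7² / 4π²)^(1/3) = 6871 km.
Altitude h = a − R = 6871 − 6371 = 500 km.

500 km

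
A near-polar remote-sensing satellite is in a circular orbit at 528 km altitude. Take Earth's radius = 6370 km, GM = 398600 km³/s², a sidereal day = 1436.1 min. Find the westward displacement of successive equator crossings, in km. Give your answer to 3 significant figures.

2650 km

Semi-major axis a = 6370 + 528 = 6898 km. Period T = 2π√(a³/μ) = 2π√(6898³/398600) = 5701.6 s = 95.03 min.
During one orbit Earth rotates (5701.6 / 86166) × 360° = 23.82°.
At the equator that is 23.82° × (2π·6370/360) km/° = 23.82 × 111.2 = 2648 km.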